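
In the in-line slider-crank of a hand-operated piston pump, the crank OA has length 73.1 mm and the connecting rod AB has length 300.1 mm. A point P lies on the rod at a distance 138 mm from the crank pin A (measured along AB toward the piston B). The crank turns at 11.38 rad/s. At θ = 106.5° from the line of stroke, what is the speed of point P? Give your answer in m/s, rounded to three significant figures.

0.782

ω = 11.38 rad/s.  Crank-pin speed |V_A| = rω = 0.83188 m/s, perpendicular to OA.
Rod angle: sinφ = −(r/L) sinθ ⇒ φ = -13.506°; ω_rod = −rω cosθ/√(L²−r²sin²θ) = +0.80968 rad/s.
V_P = V_A + ω_rod × AP, with AP = 0.138 m along the rod.
Components: V_Px = −rω sinθ − a·ω_rod·sinφ = -0.77152 m/s;  V_Py = rω cosθ + a·ω_rod·cosφ = -0.12762 m/s.
|V_P| = √(V_Px² + V_Py²) = 0.78201 m/s.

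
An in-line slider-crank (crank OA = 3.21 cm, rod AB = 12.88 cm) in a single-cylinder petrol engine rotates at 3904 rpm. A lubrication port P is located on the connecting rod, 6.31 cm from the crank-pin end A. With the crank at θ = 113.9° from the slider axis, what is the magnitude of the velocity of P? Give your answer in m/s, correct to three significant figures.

11.7

ω = 408.8 rad/s.  Crank-pin speed |V_A| = rω = 13.123 m/s, perpendicular to OA.
Rod angle: sinφ = −(r/L) sinθ ⇒ φ = -13.171°; ω_rod = −rω cosθ/√(L²−r²sin²θ) = +42.395 rad/s.
V_P = V_A + ω_rod × AP, with AP = 0.0631 m along the rod.
Components: V_Px = −rω sinθ − a·ω_rod·sinφ = -11.389 m/s;  V_Py = rω cosθ + a·ω_rod·cosφ = -2.7121 m/s.
|V_P| = √(V_Px² + V_Py²) = 11.707 m/s.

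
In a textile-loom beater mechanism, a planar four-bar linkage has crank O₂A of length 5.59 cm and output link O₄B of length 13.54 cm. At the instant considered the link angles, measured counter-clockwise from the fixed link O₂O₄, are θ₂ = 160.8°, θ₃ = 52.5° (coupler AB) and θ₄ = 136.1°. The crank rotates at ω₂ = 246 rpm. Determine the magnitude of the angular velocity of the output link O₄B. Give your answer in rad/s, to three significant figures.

10.2

ω₂ = 25.76 rad/s (from 246 rpm).
Differentiating the loop-closure r₂e^{iθ₂}+r₃e^{iθ₃}=r₁+r₄e^{iθ₄} gives r₂ω₂e^{iθ₂}+r₃ω₃e^{iθ₃}=r₄ω₄e^{iθ₄}.
Eliminating the other unknown: ω₄ = r₂ω₂ sin(θ₂−θ₃) / [r₄ sin(θ₄−θ₃)].
Numerator sine = +0.94943; denominator sine = +0.99377.
Result = 0.0559·25.76·(+0.94943) / (0.1354·(+0.99377)) = +10.161 rad/s; magnitude 10.161 rad/s.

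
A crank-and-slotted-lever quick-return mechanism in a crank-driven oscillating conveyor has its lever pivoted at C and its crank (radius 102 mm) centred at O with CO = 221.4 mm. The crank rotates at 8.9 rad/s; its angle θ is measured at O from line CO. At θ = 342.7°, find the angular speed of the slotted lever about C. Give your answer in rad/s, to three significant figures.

ω = 8.9 rad/s
Crank pin A relative to C: A = (d + r cosθ, r sinθ); lever angle φ = atan2(r sinθ, d + r cosθ).
Differentiating tanφ: φ̇ = rω(d cosθ + r)/(d² + r² + 2dr cosθ).
d² + r² + 2dr cosθ = |CA|² = 0.102544 m²;  d cosθ + r = +0.31338 m.
|ω_lever| = |0.102·8.9·+0.31338| / 0.102544 = 2.7743 rad/s.

2.77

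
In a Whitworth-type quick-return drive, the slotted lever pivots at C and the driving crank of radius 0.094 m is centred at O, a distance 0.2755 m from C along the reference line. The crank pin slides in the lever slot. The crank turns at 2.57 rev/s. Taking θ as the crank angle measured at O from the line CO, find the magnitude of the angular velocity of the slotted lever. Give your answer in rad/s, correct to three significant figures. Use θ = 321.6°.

ω = 16.15 rad/s (from 2.57 rev/s).
Crank pin A relative to C: A = (d + r cosθ, r sinθ); lever angle φ = atan2(r sinθ, d + r cosθ).
Differentiating tanφ: φ̇ = rω(d cosθ + r)/(d² + r² + 2dr cosθ).
d² + r² + 2dr cosθ = |CA|² = 0.125327 m²;  d cosθ + r = +0.30991 m.
|ω_lever| = |0.094·16.15·+0.30991| / 0.125327 = 3.7534 rad/s.

3.75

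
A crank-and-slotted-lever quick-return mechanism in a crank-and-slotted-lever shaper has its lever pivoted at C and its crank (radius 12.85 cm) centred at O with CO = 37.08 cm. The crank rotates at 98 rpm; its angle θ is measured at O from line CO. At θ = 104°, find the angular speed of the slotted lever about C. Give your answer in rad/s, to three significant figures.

0.391

ω = 10.26 rad/s (from 98 rpm).
Crank pin A relative to C: A = (d + r cosθ, r sinθ); lever angle φ = atan2(r sinθ, d + r cosθ).
Differentiating tanφ: φ̇ = rω(d cosθ + r)/(d² + r² + 2dr cosθ).
d² + r² + 2dr cosθ = |CA|² = 0.130951 m²;  d cosθ + r = +0.038795 m.
|ω_lever| = |0.1285·10.26·+0.038795| / 0.130951 = 0.39069 rad/s.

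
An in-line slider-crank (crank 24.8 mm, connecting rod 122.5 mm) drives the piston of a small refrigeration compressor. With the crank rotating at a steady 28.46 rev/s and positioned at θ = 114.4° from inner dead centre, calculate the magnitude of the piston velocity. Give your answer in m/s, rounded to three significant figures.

ω = 2π·28.5 = 178.8 rad/s
For an in-line slider-crank, x = r cosθ + √(L² − r² sin²θ), so v = −rω sinθ·[1 + r cosθ/√(L² − r² sin²θ)].
With r = 0.0248 m, L = 0.1225 m, θ = 114.4°: √(L² − r² sin²θ) = 0.1204 m.
v = −0.0248·178.8·0.91068·[1 + 0.0248·-0.41310/0.1204] = -3.695 m/s.
|v| = 3.695 m/s.

3.69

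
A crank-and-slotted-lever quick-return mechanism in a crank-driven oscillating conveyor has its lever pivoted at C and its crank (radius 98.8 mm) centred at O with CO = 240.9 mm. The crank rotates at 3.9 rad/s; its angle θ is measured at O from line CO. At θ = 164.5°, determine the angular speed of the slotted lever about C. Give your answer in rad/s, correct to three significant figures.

2.34

ω = 3.9 rad/s
Crank pin A relative to C: A = (d + r cosθ, r sinθ); lever angle φ = atan2(r sinθ, d + r cosθ).
Differentiating tanφ: φ̇ = rω(d cosθ + r)/(d² + r² + 2dr cosθ).
d² + r² + 2dr cosθ = |CA|² = 0.0219237 m²;  d cosθ + r = -0.13334 m.
|ω_lever| = |0.0988·3.9·-0.13334| / 0.0219237 = 2.3435 rad/s.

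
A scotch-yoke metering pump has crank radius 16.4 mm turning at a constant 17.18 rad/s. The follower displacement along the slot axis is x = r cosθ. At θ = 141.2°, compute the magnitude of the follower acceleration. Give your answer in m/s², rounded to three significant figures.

3.77

ω = 17.18 rad/s
x = r cosθ ⇒ ẍ = −rω² cosθ (ω constant).
|a| = rω²|cosθ| = 0.0164·(17.18)²·|cos 141.2°| = 3.7724 m/s².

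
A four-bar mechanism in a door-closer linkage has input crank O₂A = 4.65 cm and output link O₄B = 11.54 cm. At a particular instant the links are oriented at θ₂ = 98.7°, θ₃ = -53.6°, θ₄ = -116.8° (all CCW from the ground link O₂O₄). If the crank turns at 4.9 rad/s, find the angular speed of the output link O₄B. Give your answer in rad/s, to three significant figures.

1.03

ω₂ = 4.9 rad/s
Differentiating the loop-closure r₂e^{iθ₂}+r₃e^{iθ₃}=r₁+r₄e^{iθ₄} gives r₂ω₂e^{iθ₂}+r₃ω₃e^{iθ₃}=r₄ω₄e^{iθ₄}.
Eliminating the other unknown: ω₄ = r₂ω₂ sin(θ₂−θ₃) / [r₄ sin(θ₄−θ₃)].
Numerator sine = +0.46484; denominator sine = -0.89259.
Result = 0.0465·4.9·(+0.46484) / (0.1154·(-0.89259)) = -1.0282 rad/s; magnitude 1.0282 rad/s.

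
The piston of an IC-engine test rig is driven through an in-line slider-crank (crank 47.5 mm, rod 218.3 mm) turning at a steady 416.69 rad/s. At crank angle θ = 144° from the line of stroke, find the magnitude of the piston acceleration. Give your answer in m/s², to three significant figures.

ω = 416.7 rad/s
x(θ) = r cosθ + √(L² − r² sin²θ); with ω constant, a = ω²·d²x/dθ².
d²x/dθ² = −r cosθ − r²(cos2θ)/√u − r⁴ sin²2θ/(4u^{3/2}),  u = L² − r² sin²θ = 0.0468754 m².
Substituting r = 0.0475 m, L = 0.2183 m, θ = 144°: d²x/dθ² = +0.035095 m.
a = ω²·d²x/dθ² = (416.7)²·(+0.035095) = +6093.5 m/s²;  |a| = 6093.5 m/s².

6090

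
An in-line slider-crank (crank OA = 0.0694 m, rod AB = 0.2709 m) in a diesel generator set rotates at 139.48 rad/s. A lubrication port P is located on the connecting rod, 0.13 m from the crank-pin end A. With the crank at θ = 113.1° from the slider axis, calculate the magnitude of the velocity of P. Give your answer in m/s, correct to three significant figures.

ω = 139.5 rad/s.  Crank-pin speed |V_A| = rω = 9.6799 m/s, perpendicular to OA.
Rod angle: sinφ = −(r/L) sinθ ⇒ φ = -13.630°; ω_rod = −rω cosθ/√(L²−r²sin²θ) = +14.425 rad/s.
V_P = V_A + ω_rod × AP, with AP = 0.13 m along the rod.
Components: V_Px = −rω sinθ − a·ω_rod·sinφ = -8.4619 m/s;  V_Py = rω cosθ + a·ω_rod·cosφ = -1.9753 m/s.
|V_P| = √(V_Px² + V_Py²) = 8.6894 m/s.

8.69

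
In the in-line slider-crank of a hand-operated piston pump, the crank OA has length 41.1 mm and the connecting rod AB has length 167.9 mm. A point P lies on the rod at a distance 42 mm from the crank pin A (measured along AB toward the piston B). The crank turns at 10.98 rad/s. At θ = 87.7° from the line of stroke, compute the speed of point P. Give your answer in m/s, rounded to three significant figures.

0.452

ω = 10.98 rad/s.  Crank-pin speed |V_A| = rω = 0.45128 m/s, perpendicular to OA.
Rod angle: sinφ = −(r/L) sinθ ⇒ φ = -14.158°; ω_rod = −rω cosθ/√(L²−r²sin²θ) = -0.11124 rad/s.
V_P = V_A + ω_rod × AP, with AP = 0.042 m along the rod.
Components: V_Px = −rω sinθ − a·ω_rod·sinφ = -0.45206 m/s;  V_Py = rω cosθ + a·ω_rod·cosφ = +0.01358 m/s.
|V_P| = √(V_Px² + V_Py²) = 0.45226 m/s.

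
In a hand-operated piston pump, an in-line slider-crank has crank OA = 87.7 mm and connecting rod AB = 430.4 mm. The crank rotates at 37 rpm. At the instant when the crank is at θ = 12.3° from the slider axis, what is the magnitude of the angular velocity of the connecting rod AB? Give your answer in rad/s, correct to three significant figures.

ω = 3.875 rad/s (converted from 37 rpm).
The rod makes angle φ with the slider axis where L sinφ = r sinθ; differentiating, L cosφ·φ̇ = r ω cosθ.
L cosφ = √(L² − r² sin²θ) = 0.42999 m.
|ω_rod| = r ω |cosθ| / √(L² − r² sin²θ) = 0.0877·3.875·0.97705/0.42999 = 0.77212 rad/s.

0.772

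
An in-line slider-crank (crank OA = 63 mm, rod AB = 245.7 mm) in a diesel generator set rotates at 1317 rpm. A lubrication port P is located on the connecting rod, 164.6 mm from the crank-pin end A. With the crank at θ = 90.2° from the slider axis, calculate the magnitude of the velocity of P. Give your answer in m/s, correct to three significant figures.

ω = 137.9 rad/s.  Crank-pin speed |V_A| = rω = 8.6887 m/s, perpendicular to OA.
Rod angle: sinφ = −(r/L) sinθ ⇒ φ = -14.857°; ω_rod = −rω cosθ/√(L²−r²sin²θ) = +0.12771 rad/s.
V_P = V_A + ω_rod × AP, with AP = 0.1646 m along the rod.
Components: V_Px = −rω sinθ − a·ω_rod·sinφ = -8.6833 m/s;  V_Py = rω cosθ + a·ω_rod·cosφ = -0.010011 m/s.
|V_P| = √(V_Px² + V_Py²) = 8.6833 m/s.

8.68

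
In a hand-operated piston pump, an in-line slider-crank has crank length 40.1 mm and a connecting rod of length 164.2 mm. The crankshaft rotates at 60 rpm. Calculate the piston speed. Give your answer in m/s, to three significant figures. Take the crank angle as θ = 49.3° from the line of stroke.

ω = 2π·60/60 = 6.283 rad/s
For an in-line slider-crank, x = r cosθ + √(L² − r² sin²θ), so v = −rω sinθ·[1 + r cosθ/√(L² − r² sin²θ)].
With r = 0.0401 m, L = 0.1642 m, θ = 49.3°: √(L² − r² sin²θ) = 0.16136 m.
v = −0.0401·6.283·0.75813·[1 + 0.0401·0.65210/0.16136] = -0.22197 m/s.
|v| = 0.22197 m/s.

0.222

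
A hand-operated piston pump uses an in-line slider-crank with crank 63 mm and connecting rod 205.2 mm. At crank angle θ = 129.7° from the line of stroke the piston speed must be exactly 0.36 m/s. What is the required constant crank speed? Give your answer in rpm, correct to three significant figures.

88.9

For an in-line slider-crank, |v_piston| = rω|sinθ|·[1 + r cosθ/√(L² − r² sin²θ)].
With r = 0.063 m, L = 0.2052 m, θ = 129.7°: the bracketed kinematic factor |dx/dθ| = 0.038689 m.
ω = v/|dx/dθ| = 0.36/0.038689 = 9.3049 rad/s.
N = 60ω/(2π) = 88.855 rpm.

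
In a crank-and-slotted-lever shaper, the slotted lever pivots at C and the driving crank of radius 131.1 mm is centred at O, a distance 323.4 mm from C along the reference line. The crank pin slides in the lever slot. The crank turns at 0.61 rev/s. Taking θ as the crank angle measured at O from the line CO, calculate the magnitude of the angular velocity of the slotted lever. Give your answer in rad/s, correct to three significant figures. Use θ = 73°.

ω = 3.833 rad/s (from 0.61 rev/s).
Crank pin A relative to C: A = (d + r cosθ, r sinθ); lever angle φ = atan2(r sinθ, d + r cosθ).
Differentiating tanφ: φ̇ = rω(d cosθ + r)/(d² + r² + 2dr cosθ).
d² + r² + 2dr cosθ = |CA|² = 0.146567 m²;  d cosθ + r = +0.22565 m.
|ω_lever| = |0.1311·3.833·+0.22565| / 0.146567 = 0.7736 rad/s.

0.774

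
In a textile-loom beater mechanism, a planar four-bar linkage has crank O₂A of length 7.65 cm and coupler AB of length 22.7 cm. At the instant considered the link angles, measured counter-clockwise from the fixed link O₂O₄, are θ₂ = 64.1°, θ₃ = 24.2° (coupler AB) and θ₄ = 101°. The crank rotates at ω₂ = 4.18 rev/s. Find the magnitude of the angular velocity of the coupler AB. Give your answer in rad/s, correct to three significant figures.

ω₂ = 26.26 rad/s (from 4.18 rev/s).
Differentiating the loop-closure r₂e^{iθ₂}+r₃e^{iθ₃}=r₁+r₄e^{iθ₄} gives r₂ω₂e^{iθ₂}+r₃ω₃e^{iθ₃}=r₄ω₄e^{iθ₄}.
Eliminating the other unknown: ω₃ = r₂ω₂ sin(θ₄−θ₂) / [r₃ sin(θ₃−θ₄)].
Numerator sine = +0.60042; denominator sine = -0.97358.
Result = 0.0765·26.26·(+0.60042) / (0.227·(-0.97358)) = -5.4585 rad/s; magnitude 5.4585 rad/s.

5.46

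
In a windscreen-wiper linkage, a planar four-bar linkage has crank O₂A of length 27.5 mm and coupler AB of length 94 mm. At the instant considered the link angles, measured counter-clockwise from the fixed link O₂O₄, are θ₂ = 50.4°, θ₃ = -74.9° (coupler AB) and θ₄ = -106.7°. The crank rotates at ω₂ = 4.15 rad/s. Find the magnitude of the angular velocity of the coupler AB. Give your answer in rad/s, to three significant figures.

0.897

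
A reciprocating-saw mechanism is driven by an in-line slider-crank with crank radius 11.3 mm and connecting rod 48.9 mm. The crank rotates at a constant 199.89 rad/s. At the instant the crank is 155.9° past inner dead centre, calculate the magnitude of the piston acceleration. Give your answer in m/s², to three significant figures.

ω = 199.9 rad/s
x(θ) = r cosθ + √(L² − r² sin²θ); with ω constant, a = ω²·d²x/dθ².
d²x/dθ² = −r cosθ − r²(cos2θ)/√u − r⁴ sin²2θ/(4u^{3/2}),  u = L² − r² sin²θ = 0.00236992 m².
Substituting r = 0.0113 m, L = 0.0489 m, θ = 155.9°: d²x/dθ² = +0.0085471 m.
a = ω²·d²x/dθ² = (199.9)²·(+0.0085471) = +341.51 m/s²;  |a| = 341.51 m/s².

342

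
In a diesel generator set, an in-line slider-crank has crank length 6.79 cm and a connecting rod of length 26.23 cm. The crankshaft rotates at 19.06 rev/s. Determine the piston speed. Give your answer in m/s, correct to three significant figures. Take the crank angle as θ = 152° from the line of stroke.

2.94

ω = 2π·19.1 = 119.8 rad/s
For an in-line slider-crank, x = r cosθ + √(L² − r² sin²θ), so v = −rω sinθ·[1 + r cosθ/√(L² − r² sin²θ)].
With r = 0.0679 m, L = 0.2623 m, θ = 152°: √(L² − r² sin²θ) = 0.26036 m.
v = −0.0679·119.8·0.46947·[1 + 0.0679·-0.88295/0.26036] = -2.9385 m/s.
|v| = 2.9385 m/s.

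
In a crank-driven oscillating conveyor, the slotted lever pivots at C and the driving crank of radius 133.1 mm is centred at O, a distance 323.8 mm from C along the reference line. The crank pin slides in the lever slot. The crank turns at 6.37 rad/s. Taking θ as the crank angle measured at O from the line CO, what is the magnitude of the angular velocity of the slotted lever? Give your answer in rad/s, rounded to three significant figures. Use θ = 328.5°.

1.77

ω = 6.37 rad/s
Crank pin A relative to C: A = (d + r cosθ, r sinθ); lever angle φ = atan2(r sinθ, d + r cosθ).
Differentiating tanφ: φ̇ = rω(d cosθ + r)/(d² + r² + 2dr cosθ).
d² + r² + 2dr cosθ = |CA|² = 0.196056 m²;  d cosθ + r = +0.40918 m.
|ω_lever| = |0.1331·6.37·+0.40918| / 0.196056 = 1.7695 rad/s.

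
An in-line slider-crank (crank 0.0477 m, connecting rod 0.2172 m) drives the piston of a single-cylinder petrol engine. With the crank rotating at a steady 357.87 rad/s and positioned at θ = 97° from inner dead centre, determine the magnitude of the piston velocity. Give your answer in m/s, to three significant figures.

16.5

ω = 357.9 rad/s
For an in-line slider-crank, x = r cosθ + √(L² − r² sin²θ), so v = −rω sinθ·[1 + r cosθ/√(L² − r² sin²θ)].
With r = 0.0477 m, L = 0.2172 m, θ = 97°: √(L² − r² sin²θ) = 0.21198 m.
v = −0.0477·357.9·0.99255·[1 + 0.0477·-0.12187/0.21198] = -16.479 m/s.
|v| = 16.479 m/s.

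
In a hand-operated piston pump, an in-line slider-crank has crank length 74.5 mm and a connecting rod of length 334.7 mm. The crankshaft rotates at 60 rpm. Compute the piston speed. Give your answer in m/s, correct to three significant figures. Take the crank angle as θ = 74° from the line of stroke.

ω = 2π·60/60 = 6.283 rad/s
For an in-line slider-crank, x = r cosθ + √(L² − r² sin²θ), so v = −rω sinθ·[1 + r cosθ/√(L² − r² sin²θ)].
With r = 0.0745 m, L = 0.3347 m, θ = 74°: √(L² − r² sin²θ) = 0.32695 m.
v = −0.0745·6.283·0.96126·[1 + 0.0745·0.27564/0.32695] = -0.47823 m/s.
|v| = 0.47823 m/s.

0.478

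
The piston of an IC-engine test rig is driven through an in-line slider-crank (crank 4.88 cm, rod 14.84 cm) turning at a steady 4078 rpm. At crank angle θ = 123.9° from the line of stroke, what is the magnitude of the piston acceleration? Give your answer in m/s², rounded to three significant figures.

ω = 2π·4078/60 = 427 rad/s
x(θ) = r cosθ + √(L² − r² sin²θ); with ω constant, a = ω²·d²x/dθ².
d²x/dθ² = −r cosθ − r²(cos2θ)/√u − r⁴ sin²2θ/(4u^{3/2}),  u = L² − r² sin²θ = 0.0203819 m².
Substituting r = 0.0488 m, L = 0.1484 m, θ = 123.9°: d²x/dθ² = +0.033103 m.
a = ω²·d²x/dθ² = (427)²·(+0.033103) = +6037 m/s²;  |a| = 6037 m/s².

6040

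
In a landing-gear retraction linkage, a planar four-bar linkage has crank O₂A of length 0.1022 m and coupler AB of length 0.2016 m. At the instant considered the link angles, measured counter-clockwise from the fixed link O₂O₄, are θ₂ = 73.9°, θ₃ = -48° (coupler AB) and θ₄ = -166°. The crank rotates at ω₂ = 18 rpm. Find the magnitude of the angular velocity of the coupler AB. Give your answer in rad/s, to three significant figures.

ω₂ = 1.885 rad/s (from 18 rpm).
Differentiating the loop-closure r₂e^{iθ₂}+r₃e^{iθ₃}=r₁+r₄e^{iθ₄} gives r₂ω₂e^{iθ₂}+r₃ω₃e^{iθ₃}=r₄ω₄e^{iθ₄}.
Eliminating the other unknown: ω₃ = r₂ω₂ sin(θ₄−θ₂) / [r₃ sin(θ₃−θ₄)].
Numerator sine = +0.86515; denominator sine = +0.88295.
Result = 0.1022·1.885·(+0.86515) / (0.2016·(+0.88295)) = +0.93631 rad/s; magnitude 0.93631 rad/s.

0.936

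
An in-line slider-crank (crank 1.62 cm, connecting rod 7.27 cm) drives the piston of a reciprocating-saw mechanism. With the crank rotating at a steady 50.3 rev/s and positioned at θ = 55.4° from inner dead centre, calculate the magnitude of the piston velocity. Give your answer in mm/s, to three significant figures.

ω = 2π·50.3 = 316 rad/s
For an in-line slider-crank, x = r cosθ + √(L² − r² sin²θ), so v = −rω sinθ·[1 + r cosθ/√(L² − r² sin²θ)].
With r = 0.0162 m, L = 0.0727 m, θ = 55.4°: √(L² − r² sin²θ) = 0.071467 m.
v = −0.0162·316·0.82314·[1 + 0.0162·0.56784/0.071467] = -4.7569 m/s.
|v| = 4.7569 m/s = 4756.9 mm/s.

4760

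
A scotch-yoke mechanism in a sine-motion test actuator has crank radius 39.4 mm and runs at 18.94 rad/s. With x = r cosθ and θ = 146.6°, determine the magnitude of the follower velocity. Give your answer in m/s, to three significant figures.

ω = 18.94 rad/s
x = r cosθ ⇒ ẋ = −rω sinθ.
|v| = rω|sinθ| = 0.0394·18.94·|sin 146.6°| = 0.41079 m/s.

0.411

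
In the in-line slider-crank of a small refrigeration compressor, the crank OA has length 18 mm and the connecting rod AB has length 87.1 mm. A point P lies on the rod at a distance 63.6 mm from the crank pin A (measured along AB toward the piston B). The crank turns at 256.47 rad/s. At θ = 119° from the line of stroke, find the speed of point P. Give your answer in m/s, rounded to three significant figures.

3.79

ω = 256.5 rad/s.  Crank-pin speed |V_A| = rω = 4.6165 m/s, perpendicular to OA.
Rod angle: sinφ = −(r/L) sinθ ⇒ φ = -10.413°; ω_rod = −rω cosθ/√(L²−r²sin²θ) = +26.126 rad/s.
V_P = V_A + ω_rod × AP, with AP = 0.0636 m along the rod.
Components: V_Px = −rω sinθ − a·ω_rod·sinφ = -3.7373 m/s;  V_Py = rω cosθ + a·ω_rod·cosφ = -0.60385 m/s.
|V_P| = √(V_Px² + V_Py²) = 3.7858 m/s.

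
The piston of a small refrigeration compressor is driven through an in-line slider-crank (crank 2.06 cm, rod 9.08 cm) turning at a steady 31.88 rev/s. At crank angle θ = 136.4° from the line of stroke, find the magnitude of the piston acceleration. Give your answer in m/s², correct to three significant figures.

ω = 2π·31.9 = 200.3 rad/s
x(θ) = r cosθ + √(L² − r² sin²θ); with ω constant, a = ω²·d²x/dθ².
d²x/dθ² = −r cosθ − r²(cos2θ)/√u − r⁴ sin²2θ/(4u^{3/2}),  u = L² − r² sin²θ = 0.00804282 m².
Substituting r = 0.0206 m, L = 0.0908 m, θ = 136.4°: d²x/dθ² = +0.014625 m.
a = ω²·d²x/dθ² = (200.3)²·(+0.014625) = +586.78 m/s²;  |a| = 586.78 m/s².

587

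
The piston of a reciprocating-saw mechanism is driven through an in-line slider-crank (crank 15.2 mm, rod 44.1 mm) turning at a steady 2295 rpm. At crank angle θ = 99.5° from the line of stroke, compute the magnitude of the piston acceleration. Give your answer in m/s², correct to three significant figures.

ω = 2π·2295/60 = 240.3 rad/s
x(θ) = r cosθ + √(L² − r² sin²θ); with ω constant, a = ω²·d²x/dθ².
d²x/dθ² = −r cosθ − r²(cos2θ)/√u − r⁴ sin²2θ/(4u^{3/2}),  u = L² − r² sin²θ = 0.00172006 m².
Substituting r = 0.0152 m, L = 0.0441 m, θ = 99.5°: d²x/dθ² = +0.0077562 m.
a = ω²·d²x/dθ² = (240.3)²·(+0.0077562) = +447.99 m/s²;  |a| = 447.99 m/s².

448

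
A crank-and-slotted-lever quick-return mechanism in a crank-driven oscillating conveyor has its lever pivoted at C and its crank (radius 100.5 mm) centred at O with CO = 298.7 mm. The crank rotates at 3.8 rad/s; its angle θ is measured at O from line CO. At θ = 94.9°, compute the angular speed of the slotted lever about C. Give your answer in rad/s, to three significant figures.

0.304

ω = 3.8 rad/s
Crank pin A relative to C: A = (d + r cosθ, r sinθ); lever angle φ = atan2(r sinθ, d + r cosθ).
Differentiating tanφ: φ̇ = rω(d cosθ + r)/(d² + r² + 2dr cosθ).
d² + r² + 2dr cosθ = |CA|² = 0.0941936 m²;  d cosθ + r = +0.074986 m.
|ω_lever| = |0.1005·3.8·+0.074986| / 0.0941936 = 0.30402 rad/s.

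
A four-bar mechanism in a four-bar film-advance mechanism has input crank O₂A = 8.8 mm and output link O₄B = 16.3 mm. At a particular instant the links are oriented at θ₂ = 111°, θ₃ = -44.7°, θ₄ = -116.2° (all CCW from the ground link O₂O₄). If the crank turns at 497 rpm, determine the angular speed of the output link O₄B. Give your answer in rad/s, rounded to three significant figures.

12.2

ω₂ = 52.05 rad/s (from 497 rpm).
Differentiating the loop-closure r₂e^{iθ₂}+r₃e^{iθ₃}=r₁+r₄e^{iθ₄} gives r₂ω₂e^{iθ₂}+r₃ω₃e^{iθ₃}=r₄ω₄e^{iθ₄}.
Eliminating the other unknown: ω₄ = r₂ω₂ sin(θ₂−θ₃) / [r₄ sin(θ₄−θ₃)].
Numerator sine = +0.41151; denominator sine = -0.94832.
Result = 0.0088·52.05·(+0.41151) / (0.0163·(-0.94832)) = -12.193 rad/s; magnitude 12.193 rad/s.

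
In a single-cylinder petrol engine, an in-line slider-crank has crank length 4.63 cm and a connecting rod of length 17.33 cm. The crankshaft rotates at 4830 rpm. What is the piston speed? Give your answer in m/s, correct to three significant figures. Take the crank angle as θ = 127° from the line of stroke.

ω = 2π·4830/60 = 505.8 rad/s
For an in-line slider-crank, x = r cosθ + √(L² − r² sin²θ), so v = −rω sinθ·[1 + r cosθ/√(L² − r² sin²θ)].
With r = 0.0463 m, L = 0.1733 m, θ = 127°: √(L² − r² sin²θ) = 0.16931 m.
v = −0.0463·505.8·0.79864·[1 + 0.0463·-0.60182/0.16931] = -15.625 m/s.
|v| = 15.625 m/s.

15.6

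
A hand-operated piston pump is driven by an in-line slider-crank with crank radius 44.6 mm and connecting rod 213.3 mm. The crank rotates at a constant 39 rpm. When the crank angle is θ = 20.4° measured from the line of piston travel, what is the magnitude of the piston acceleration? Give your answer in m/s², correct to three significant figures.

0.816

ω = 2π·39/60 = 4.084 rad/s
x(θ) = r cosθ + √(L² − r² sin²θ); with ω constant, a = ω²·d²x/dθ².
d²x/dθ² = −r cosθ − r²(cos2θ)/√u − r⁴ sin²2θ/(4u^{3/2}),  u = L² − r² sin²θ = 0.0452552 m².
Substituting r = 0.0446 m, L = 0.2133 m, θ = 20.4°: d²x/dθ² = -0.048925 m.
a = ω²·d²x/dθ² = (4.084)²·(-0.048925) = -0.81605 m/s²;  |a| = 0.81605 m/s².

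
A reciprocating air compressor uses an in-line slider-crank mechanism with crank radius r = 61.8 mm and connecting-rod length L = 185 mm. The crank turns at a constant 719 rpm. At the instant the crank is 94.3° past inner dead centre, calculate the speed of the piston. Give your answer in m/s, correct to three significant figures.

4.52

ω = 2π·719/60 = 75.29 rad/s
For an in-line slider-crank, x = r cosθ + √(L² − r² sin²θ), so v = −rω sinθ·[1 + r cosθ/√(L² − r² sin²θ)].
With r = 0.0618 m, L = 0.185 m, θ = 94.3°: √(L² − r² sin²θ) = 0.17443 m.
v = −0.0618·75.29·0.99719·[1 + 0.0618·-0.07498/0.17443] = -4.5168 m/s.
|v| = 4.5168 m/s.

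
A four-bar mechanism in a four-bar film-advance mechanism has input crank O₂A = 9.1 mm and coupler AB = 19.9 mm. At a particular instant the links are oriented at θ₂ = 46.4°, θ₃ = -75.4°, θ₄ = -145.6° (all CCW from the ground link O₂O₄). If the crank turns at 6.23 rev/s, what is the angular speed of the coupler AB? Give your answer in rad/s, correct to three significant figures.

3.96

ω₂ = 39.14 rad/s (from 6.23 rev/s).
Differentiating the loop-closure r₂e^{iθ₂}+r₃e^{iθ₃}=r₁+r₄e^{iθ₄} gives r₂ω₂e^{iθ₂}+r₃ω₃e^{iθ₃}=r₄ω₄e^{iθ₄}.
Eliminating the other unknown: ω₃ = r₂ω₂ sin(θ₄−θ₂) / [r₃ sin(θ₃−θ₄)].
Numerator sine = +0.20791; denominator sine = +0.94088.
Result = 0.0091·39.14·(+0.20791) / (0.0199·(+0.94088)) = +3.9555 rad/s; magnitude 3.9555 rad/s.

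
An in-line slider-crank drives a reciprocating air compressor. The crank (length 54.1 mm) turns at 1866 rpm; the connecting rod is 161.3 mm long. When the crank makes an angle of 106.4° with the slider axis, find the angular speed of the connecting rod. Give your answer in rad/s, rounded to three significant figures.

ω = 195.4 rad/s (converted from 1866 rpm).
The rod makes angle φ with the slider axis where L sinφ = r sinθ; differentiating, L cosφ·φ̇ = r ω cosθ.
L cosφ = √(L² − r² sin²θ) = 0.15272 m.
|ω_rod| = r ω |cosθ| / √(L² − r² sin²θ) = 0.0541·195.4·0.28234/0.15272 = 19.544 rad/s.

19.5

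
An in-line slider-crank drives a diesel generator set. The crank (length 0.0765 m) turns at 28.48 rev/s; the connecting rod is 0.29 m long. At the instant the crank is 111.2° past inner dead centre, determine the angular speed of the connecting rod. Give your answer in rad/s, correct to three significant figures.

ω = 178.9 rad/s (converted from 28.48 rev/s).
The rod makes angle φ with the slider axis where L sinφ = r sinθ; differentiating, L cosφ·φ̇ = r ω cosθ.
L cosφ = √(L² − r² sin²θ) = 0.28109 m.
|ω_rod| = r ω |cosθ| / √(L² − r² sin²θ) = 0.0765·178.9·0.36162/0.28109 = 17.611 rad/s.

17.6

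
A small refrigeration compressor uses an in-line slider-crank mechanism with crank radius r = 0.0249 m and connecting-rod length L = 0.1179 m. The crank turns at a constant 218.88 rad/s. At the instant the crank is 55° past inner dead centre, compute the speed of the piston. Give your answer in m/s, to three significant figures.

5.01

ω = 218.9 rad/s
For an in-line slider-crank, x = r cosθ + √(L² − r² sin²θ), so v = −rω sinθ·[1 + r cosθ/√(L² − r² sin²θ)].
With r = 0.0249 m, L = 0.1179 m, θ = 55°: √(L² − r² sin²θ) = 0.11612 m.
v = −0.0249·218.9·0.81915·[1 + 0.0249·0.57358/0.11612] = -5.0136 m/s.
|v| = 5.0136 m/s.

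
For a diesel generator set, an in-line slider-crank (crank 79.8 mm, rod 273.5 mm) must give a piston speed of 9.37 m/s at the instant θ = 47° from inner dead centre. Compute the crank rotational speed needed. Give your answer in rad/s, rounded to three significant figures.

For an in-line slider-crank, |v_piston| = rω|sinθ|·[1 + r cosθ/√(L² − r² sin²θ)].
With r = 0.0798 m, L = 0.2735 m, θ = 47°: the bracketed kinematic factor |dx/dθ| = 0.070249 m.
ω = v/|dx/dθ| = 9.37/0.070249 = 133.38 rad/s.

133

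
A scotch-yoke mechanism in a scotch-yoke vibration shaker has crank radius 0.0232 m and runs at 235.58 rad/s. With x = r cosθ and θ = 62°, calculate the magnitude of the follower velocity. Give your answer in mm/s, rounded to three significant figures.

4830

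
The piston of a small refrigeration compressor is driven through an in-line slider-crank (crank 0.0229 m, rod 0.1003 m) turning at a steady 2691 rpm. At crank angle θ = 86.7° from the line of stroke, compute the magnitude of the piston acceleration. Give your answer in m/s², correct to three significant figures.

ω = 2π·2691/60 = 281.8 rad/s
x(θ) = r cosθ + √(L² − r² sin²θ); with ω constant, a = ω²·d²x/dθ².
d²x/dθ² = −r cosθ − r²(cos2θ)/√u − r⁴ sin²2θ/(4u^{3/2}),  u = L² − r² sin²θ = 0.00953742 m².
Substituting r = 0.0229 m, L = 0.1003 m, θ = 86.7°: d²x/dθ² = +0.004015 m.
a = ω²·d²x/dθ² = (281.8)²·(+0.004015) = +318.84 m/s²;  |a| = 318.84 m/s².

319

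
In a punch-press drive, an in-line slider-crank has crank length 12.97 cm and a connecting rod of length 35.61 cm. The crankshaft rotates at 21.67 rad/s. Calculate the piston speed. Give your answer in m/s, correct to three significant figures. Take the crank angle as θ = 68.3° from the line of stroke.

2.99

ω = 21.67 rad/s
For an in-line slider-crank, x = r cosθ + √(L² − r² sin²θ), so v = −rω sinθ·[1 + r cosθ/√(L² − r² sin²θ)].
With r = 0.1297 m, L = 0.3561 m, θ = 68.3°: √(L² − r² sin²θ) = 0.33509 m.
v = −0.1297·21.67·0.92913·[1 + 0.1297·0.36975/0.33509] = -2.9852 m/s.
|v| = 2.9852 m/s.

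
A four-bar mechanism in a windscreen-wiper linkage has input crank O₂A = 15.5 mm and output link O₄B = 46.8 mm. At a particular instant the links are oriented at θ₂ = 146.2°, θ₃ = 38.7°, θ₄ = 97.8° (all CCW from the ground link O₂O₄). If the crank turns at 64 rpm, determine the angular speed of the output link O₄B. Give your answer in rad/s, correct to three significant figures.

2.47

ω₂ = 6.702 rad/s (from 64 rpm).
Differentiating the loop-closure r₂e^{iθ₂}+r₃e^{iθ₃}=r₁+r₄e^{iθ₄} gives r₂ω₂e^{iθ₂}+r₃ω₃e^{iθ₃}=r₄ω₄e^{iθ₄}.
Eliminating the other unknown: ω₄ = r₂ω₂ sin(θ₂−θ₃) / [r₄ sin(θ₄−θ₃)].
Numerator sine = +0.95372; denominator sine = +0.85806.
Result = 0.0155·6.702·(+0.95372) / (0.0468·(+0.85806)) = +2.4671 rad/s; magnitude 2.4671 rad/s.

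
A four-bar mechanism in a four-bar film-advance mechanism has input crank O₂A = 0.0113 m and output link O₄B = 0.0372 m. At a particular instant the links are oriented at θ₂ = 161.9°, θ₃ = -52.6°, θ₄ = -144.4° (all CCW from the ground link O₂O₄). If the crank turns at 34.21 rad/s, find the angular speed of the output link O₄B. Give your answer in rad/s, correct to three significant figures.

ω₂ = 34.21 rad/s
Differentiating the loop-closure r₂e^{iθ₂}+r₃e^{iθ₃}=r₁+r₄e^{iθ₄} gives r₂ω₂e^{iθ₂}+r₃ω₃e^{iθ₃}=r₄ω₄e^{iθ₄}.
Eliminating the other unknown: ω₄ = r₂ω₂ sin(θ₂−θ₃) / [r₄ sin(θ₄−θ₃)].
Numerator sine = -0.56641; denominator sine = -0.99951.
Result = 0.0113·34.21·(-0.56641) / (0.0372·(-0.99951)) = +5.8889 rad/s; magnitude 5.8889 rad/s.

5.89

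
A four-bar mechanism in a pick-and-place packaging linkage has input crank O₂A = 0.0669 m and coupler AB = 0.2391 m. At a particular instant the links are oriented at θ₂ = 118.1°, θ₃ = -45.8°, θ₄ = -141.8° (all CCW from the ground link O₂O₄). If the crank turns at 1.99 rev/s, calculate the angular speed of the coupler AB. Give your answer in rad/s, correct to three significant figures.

3.46

ω₂ = 12.5 rad/s (from 1.99 rev/s).
Differentiating the loop-closure r₂e^{iθ₂}+r₃e^{iθ₃}=r₁+r₄e^{iθ₄} gives r₂ω₂e^{iθ₂}+r₃ω₃e^{iθ₃}=r₄ω₄e^{iθ₄}.
Eliminating the other unknown: ω₃ = r₂ω₂ sin(θ₄−θ₂) / [r₃ sin(θ₃−θ₄)].
Numerator sine = +0.98450; denominator sine = +0.99452.
Result = 0.0669·12.5·(+0.98450) / (0.2391·(+0.99452)) = +3.4632 rad/s; magnitude 3.4632 rad/s.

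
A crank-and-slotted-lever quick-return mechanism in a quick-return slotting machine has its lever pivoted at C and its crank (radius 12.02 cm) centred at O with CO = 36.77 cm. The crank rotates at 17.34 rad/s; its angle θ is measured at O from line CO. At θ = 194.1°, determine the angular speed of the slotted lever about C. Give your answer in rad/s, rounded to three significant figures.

ω = 17.34 rad/s
Crank pin A relative to C: A = (d + r cosθ, r sinθ); lever angle φ = atan2(r sinθ, d + r cosθ).
Differentiating tanφ: φ̇ = rω(d cosθ + r)/(d² + r² + 2dr cosθ).
d² + r² + 2dr cosθ = |CA|² = 0.0639194 m²;  d cosθ + r = -0.23642 m.
|ω_lever| = |0.1202·17.34·-0.23642| / 0.0639194 = 7.7092 rad/s.

7.71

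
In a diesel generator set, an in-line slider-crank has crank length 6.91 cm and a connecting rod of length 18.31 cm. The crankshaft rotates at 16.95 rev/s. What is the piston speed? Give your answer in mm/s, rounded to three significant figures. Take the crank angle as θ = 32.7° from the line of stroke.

5270

ω = 2π·16.9 = 106.5 rad/s
For an in-line slider-crank, x = r cosθ + √(L² − r² sin²θ), so v = −rω sinθ·[1 + r cosθ/√(L² − r² sin²θ)].
With r = 0.0691 m, L = 0.1831 m, θ = 32.7°: √(L² − r² sin²θ) = 0.17925 m.
v = −0.0691·106.5·0.54024·[1 + 0.0691·0.84151/0.17925] = -5.2654 m/s.
|v| = 5.2654 m/s = 5265.4 mm/s.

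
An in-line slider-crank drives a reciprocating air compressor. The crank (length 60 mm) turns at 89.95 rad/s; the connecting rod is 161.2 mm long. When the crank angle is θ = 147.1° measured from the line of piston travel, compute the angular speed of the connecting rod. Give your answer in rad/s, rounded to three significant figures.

ω = 89.95 rad/s
The rod makes angle φ with the slider axis where L sinφ = r sinθ; differentiating, L cosφ·φ̇ = r ω cosθ.
L cosφ = √(L² − r² sin²θ) = 0.15787 m.
|ω_rod| = r ω |cosθ| / √(L² − r² sin²θ) = 0.06·89.95·0.83962/0.15787 = 28.703 rad/s.

28.7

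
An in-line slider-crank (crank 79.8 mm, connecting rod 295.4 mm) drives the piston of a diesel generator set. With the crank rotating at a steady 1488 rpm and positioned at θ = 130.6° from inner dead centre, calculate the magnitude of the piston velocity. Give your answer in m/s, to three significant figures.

7.75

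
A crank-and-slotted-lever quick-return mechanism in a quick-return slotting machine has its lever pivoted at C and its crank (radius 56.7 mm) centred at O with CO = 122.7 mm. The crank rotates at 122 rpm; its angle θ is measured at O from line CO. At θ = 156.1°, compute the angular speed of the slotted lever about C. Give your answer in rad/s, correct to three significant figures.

7.24

ω = 12.78 rad/s (from 122 rpm).
Crank pin A relative to C: A = (d + r cosθ, r sinθ); lever angle φ = atan2(r sinθ, d + r cosθ).
Differentiating tanφ: φ̇ = rω(d cosθ + r)/(d² + r² + 2dr cosθ).
d² + r² + 2dr cosθ = |CA|² = 0.00554909 m²;  d cosθ + r = -0.055479 m.
|ω_lever| = |0.0567·12.78·-0.055479| / 0.00554909 = 7.2423 rad/s.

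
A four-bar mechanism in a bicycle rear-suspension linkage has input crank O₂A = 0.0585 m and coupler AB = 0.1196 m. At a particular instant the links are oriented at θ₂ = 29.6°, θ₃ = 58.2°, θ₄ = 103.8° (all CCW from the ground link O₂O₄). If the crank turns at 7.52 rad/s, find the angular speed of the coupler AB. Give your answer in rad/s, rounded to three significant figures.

4.95

ω₂ = 7.52 rad/s
Differentiating the loop-closure r₂e^{iθ₂}+r₃e^{iθ₃}=r₁+r₄e^{iθ₄} gives r₂ω₂e^{iθ₂}+r₃ω₃e^{iθ₃}=r₄ω₄e^{iθ₄}.
Eliminating the other unknown: ω₃ = r₂ω₂ sin(θ₄−θ₂) / [r₃ sin(θ₃−θ₄)].
Numerator sine = +0.96222; denominator sine = -0.71447.
Result = 0.0585·7.52·(+0.96222) / (0.1196·(-0.71447)) = -4.9537 rad/s; magnitude 4.9537 rad/s.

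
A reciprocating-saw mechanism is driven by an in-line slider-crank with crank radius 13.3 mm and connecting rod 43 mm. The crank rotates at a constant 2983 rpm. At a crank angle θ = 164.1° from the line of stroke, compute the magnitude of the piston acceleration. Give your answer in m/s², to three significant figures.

ω = 2π·2983/60 = 312.4 rad/s
x(θ) = r cosθ + √(L² − r² sin²θ); with ω constant, a = ω²·d²x/dθ².
d²x/dθ² = −r cosθ − r²(cos2θ)/√u − r⁴ sin²2θ/(4u^{3/2}),  u = L² − r² sin²θ = 0.00183572 m².
Substituting r = 0.0133 m, L = 0.043 m, θ = 164.1°: d²x/dθ² = +0.0092547 m.
a = ω²·d²x/dθ² = (312.4)²·(+0.0092547) = +903.08 m/s²;  |a| = 903.08 m/s².

903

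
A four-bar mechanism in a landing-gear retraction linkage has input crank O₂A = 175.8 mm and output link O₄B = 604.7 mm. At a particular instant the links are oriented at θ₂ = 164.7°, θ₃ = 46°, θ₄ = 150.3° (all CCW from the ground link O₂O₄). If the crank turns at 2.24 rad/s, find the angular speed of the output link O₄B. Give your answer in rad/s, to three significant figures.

0.589

ω₂ = 2.24 rad/s
Differentiating the loop-closure r₂e^{iθ₂}+r₃e^{iθ₃}=r₁+r₄e^{iθ₄} gives r₂ω₂e^{iθ₂}+r₃ω₃e^{iθ₃}=r₄ω₄e^{iθ₄}.
Eliminating the other unknown: ω₄ = r₂ω₂ sin(θ₂−θ₃) / [r₄ sin(θ₄−θ₃)].
Numerator sine = +0.87715; denominator sine = +0.96902.
Result = 0.1758·2.24·(+0.87715) / (0.6047·(+0.96902)) = +0.58948 rad/s; magnitude 0.58948 rad/s.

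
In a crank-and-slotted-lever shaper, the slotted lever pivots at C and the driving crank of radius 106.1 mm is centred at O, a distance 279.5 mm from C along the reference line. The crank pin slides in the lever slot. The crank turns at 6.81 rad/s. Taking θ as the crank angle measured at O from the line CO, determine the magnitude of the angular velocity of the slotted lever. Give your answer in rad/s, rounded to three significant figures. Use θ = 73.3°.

1.27

ω = 6.81 rad/s
Crank pin A relative to C: A = (d + r cosθ, r sinθ); lever angle φ = atan2(r sinθ, d + r cosθ).
Differentiating tanφ: φ̇ = rω(d cosθ + r)/(d² + r² + 2dr cosθ).
d² + r² + 2dr cosθ = |CA|² = 0.106421 m²;  d cosθ + r = +0.18642 m.
|ω_lever| = |0.1061·6.81·+0.18642| / 0.106421 = 1.2657 rad/s.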